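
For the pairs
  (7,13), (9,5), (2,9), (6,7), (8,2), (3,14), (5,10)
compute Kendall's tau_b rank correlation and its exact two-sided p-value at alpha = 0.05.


Step 1: Enumerate the 21 unordered pairs (i,j) with i<j and classify each by sign(x_j-x_i) * sign(y_j-y_i).
  (1,2):dx=+2,dy=-8->D; (1,3):dx=-5,dy=-4->C; (1,4):dx=-1,dy=-6->C; (1,5):dx=+1,dy=-11->D
  (1,6):dx=-4,dy=+1->D; (1,7):dx=-2,dy=-3->C; (2,3):dx=-7,dy=+4->D; (2,4):dx=-3,dy=+2->D
  (2,5):dx=-1,dy=-3->C; (2,6):dx=-6,dy=+9->D; (2,7):dx=-4,dy=+5->D; (3,4):dx=+4,dy=-2->D
  (3,5):dx=+6,dy=-7->D; (3,6):dx=+1,dy=+5->C; (3,7):dx=+3,dy=+1->C; (4,5):dx=+2,dy=-5->D
  (4,6):dx=-3,dy=+7->D; (4,7):dx=-1,dy=+3->D; (5,6):dx=-5,dy=+12->D; (5,7):dx=-3,dy=+8->D
  (6,7):dx=+2,dy=-4->D
Step 2: C = 6, D = 15, total pairs = 21.
Step 3: tau = (C - D)/(n(n-1)/2) = (6 - 15)/21 = -0.428571.
Step 4: Exact two-sided p-value (enumerate n! = 5040 permutations of y under H0): p = 0.238889.
Step 5: alpha = 0.05. fail to reject H0.

tau_b = -0.4286 (C=6, D=15), p = 0.238889, fail to reject H0.


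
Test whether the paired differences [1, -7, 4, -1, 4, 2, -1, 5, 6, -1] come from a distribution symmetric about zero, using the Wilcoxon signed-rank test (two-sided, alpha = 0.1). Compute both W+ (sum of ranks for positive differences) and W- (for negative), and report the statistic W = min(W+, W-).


Step 1: Drop any zero differences (none here) and take |d_i|.
|d| = [1, 7, 4, 1, 4, 2, 1, 5, 6, 1]
Step 2: Midrank |d_i| (ties get averaged ranks).
ranks: |1|->2.5, |7|->10, |4|->6.5, |1|->2.5, |4|->6.5, |2|->5, |1|->2.5, |5|->8, |6|->9, |1|->2.5
Step 3: Attach original signs; sum ranks with positive sign and with negative sign.
W+ = 2.5 + 6.5 + 6.5 + 5 + 8 + 9 = 37.5
W- = 10 + 2.5 + 2.5 + 2.5 = 17.5
(Check: W+ + W- = 55 should equal n(n+1)/2 = 55.)
Step 4: Test statistic W = min(W+, W-) = 17.5.
Step 5: Ties in |d|, so use the tie-corrected normal approximation.
        E[W] = n(n+1)/4 = 10*11/4 = 27.5.
        Tie groups: |d|=1 (t=4), |d|=4 (t=2); sum(t^3 - t) = 66.
        Var[W] = n(n+1)(2n+1)/24 - sum(t^3-t)/48 = 2310/24 - 66/48 = 94.875.
        z = (W - E[W]) / sqrt(Var[W]) = (17.5 - 27.5) / 9.7404 = -1.0267.
        Two-sided p = 2*Phi(z) = 0.304583.
Step 6: alpha = 0.1. fail to reject H0.

W+ = 37.5, W- = 17.5, W = min = 17.5, p = 0.304583, fail to reject H0.


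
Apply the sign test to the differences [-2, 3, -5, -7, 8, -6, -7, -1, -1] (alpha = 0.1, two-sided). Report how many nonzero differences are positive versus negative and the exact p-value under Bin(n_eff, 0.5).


Step 1: Discard zero differences. Original n = 9; n_eff = number of nonzero differences = 9.
Nonzero differences (with sign): -2, +3, -5, -7, +8, -6, -7, -1, -1
Step 2: Count signs: positive = 2, negative = 7.
Step 3: Under H0: P(positive) = 0.5, so the number of positives S ~ Bin(9, 0.5).
Step 4: Two-sided exact p-value = sum of Bin(9,0.5) probabilities at or below the observed probability = 0.179688.
Step 5: alpha = 0.1. fail to reject H0.

n_eff = 9, pos = 2, neg = 7, p = 0.179688, fail to reject H0.


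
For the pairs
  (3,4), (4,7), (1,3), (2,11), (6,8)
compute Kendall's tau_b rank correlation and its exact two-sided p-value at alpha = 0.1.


Step 1: Enumerate the 10 unordered pairs (i,j) with i<j and classify each by sign(x_j-x_i) * sign(y_j-y_i).
  (1,2):dx=+1,dy=+3->C; (1,3):dx=-2,dy=-1->C; (1,4):dx=-1,dy=+7->D; (1,5):dx=+3,dy=+4->C
  (2,3):dx=-3,dy=-4->C; (2,4):dx=-2,dy=+4->D; (2,5):dx=+2,dy=+1->C; (3,4):dx=+1,dy=+8->C
  (3,5):dx=+5,dy=+5->C; (4,5):dx=+4,dy=-3->D
Step 2: C = 7, D = 3, total pairs = 10.
Step 3: tau = (C - D)/(n(n-1)/2) = (7 - 3)/10 = 0.400000.
Step 4: Exact two-sided p-value (enumerate n! = 120 permutations of y under H0): p = 0.483333.
Step 5: alpha = 0.1. fail to reject H0.

tau_b = 0.4000 (C=7, D=3), p = 0.483333, fail to reject H0.


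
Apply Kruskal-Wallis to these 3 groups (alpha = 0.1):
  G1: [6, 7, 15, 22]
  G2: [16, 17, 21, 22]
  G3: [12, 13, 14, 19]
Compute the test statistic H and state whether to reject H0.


Step 1: Combine all N = 12 observations and assign midranks.
sorted (value, group, rank): (6,G1,1), (7,G1,2), (12,G3,3), (13,G3,4), (14,G3,5), (15,G1,6), (16,G2,7), (17,G2,8), (19,G3,9), (21,G2,10), (22,G1,11.5), (22,G2,11.5)
Step 2: Sum ranks within each group.
R_1 = 20.5 (n_1 = 4)
R_2 = 36.5 (n_2 = 4)
R_3 = 21 (n_3 = 4)
Step 3: H = 12/(N(N+1)) * sum(R_i^2/n_i) - 3(N+1)
     = 12/(12*13) * (20.5^2/4 + 36.5^2/4 + 21^2/4) - 3*13
     = 0.076923 * 548.375 - 39
     = 3.182692.
Step 4: Ties present; correction factor C = 1 - 6/(12^3 - 12) = 0.996503. Corrected H = 3.182692 / 0.996503 = 3.193860.
Step 5: Under H0, H ~ chi^2(2); p-value = 0.202517.
Step 6: alpha = 0.1. fail to reject H0.

H = 3.1939, df = 2, p = 0.202517, fail to reject H0.


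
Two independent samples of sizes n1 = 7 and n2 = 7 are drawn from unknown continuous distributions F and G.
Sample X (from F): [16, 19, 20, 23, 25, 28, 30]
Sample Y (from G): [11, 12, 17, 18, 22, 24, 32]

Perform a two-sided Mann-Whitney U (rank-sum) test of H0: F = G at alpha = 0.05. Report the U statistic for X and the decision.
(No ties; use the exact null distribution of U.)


Step 1: Combine and sort all 14 observations; assign midranks.
sorted (value, group): (11,Y), (12,Y), (16,X), (17,Y), (18,Y), (19,X), (20,X), (22,Y), (23,X), (24,Y), (25,X), (28,X), (30,X), (32,Y)
ranks: 11->1, 12->2, 16->3, 17->4, 18->5, 19->6, 20->7, 22->8, 23->9, 24->10, 25->11, 28->12, 30->13, 32->14
Step 2: Rank sum for X: R1 = 3 + 6 + 7 + 9 + 11 + 12 + 13 = 61.
Step 3: U_X = R1 - n1(n1+1)/2 = 61 - 7*8/2 = 61 - 28 = 33.
       U_Y = n1*n2 - U_X = 49 - 33 = 16.
Step 4: No ties, so the exact null distribution of U (based on enumerating the C(14,7) = 3432 equally likely rank assignments) gives the two-sided p-value.
Step 5: p-value = 0.317599; compare to alpha = 0.05. fail to reject H0.

U_X = 33, p = 0.317599, fail to reject H0 at alpha = 0.05.


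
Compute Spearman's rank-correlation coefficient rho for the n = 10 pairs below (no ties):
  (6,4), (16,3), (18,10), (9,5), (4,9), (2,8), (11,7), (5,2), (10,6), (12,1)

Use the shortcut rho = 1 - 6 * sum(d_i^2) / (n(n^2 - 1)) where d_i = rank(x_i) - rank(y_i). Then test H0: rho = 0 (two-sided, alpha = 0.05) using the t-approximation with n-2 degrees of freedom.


Step 1: Rank x and y separately (midranks; no ties here).
rank(x): 6->4, 16->9, 18->10, 9->5, 4->2, 2->1, 11->7, 5->3, 10->6, 12->8
rank(y): 4->4, 3->3, 10->10, 5->5, 9->9, 8->8, 7->7, 2->2, 6->6, 1->1
Step 2: d_i = R_x(i) - R_y(i); compute d_i^2.
  (4-4)^2=0, (9-3)^2=36, (10-10)^2=0, (5-5)^2=0, (2-9)^2=49, (1-8)^2=49, (7-7)^2=0, (3-2)^2=1, (6-6)^2=0, (8-1)^2=49
sum(d^2) = 184.
Step 3: rho = 1 - 6*184 / (10*(10^2 - 1)) = 1 - 1104/990 = -0.115152.
Step 4: Under H0, t = rho * sqrt((n-2)/(1-rho^2)) = -0.3279 ~ t(8).
Step 5: Two-sided p-value from the t-distribution with 8 df = 0.751420.
Step 6: alpha = 0.05. fail to reject H0.

rho = -0.1152, p = 0.751420, fail to reject H0 at alpha = 0.05.


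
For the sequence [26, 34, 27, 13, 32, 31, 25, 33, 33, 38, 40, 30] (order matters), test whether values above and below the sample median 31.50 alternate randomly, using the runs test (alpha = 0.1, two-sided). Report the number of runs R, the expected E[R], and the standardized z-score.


Step 1: Compute median = 31.50; label A = above, B = below.
Labels in order: BABBABBAAAAB  (n_A = 6, n_B = 6)
Step 2: Count runs R = 7.
Step 3: Under H0 (random ordering), E[R] = 2*n_A*n_B/(n_A+n_B) + 1 = 2*6*6/12 + 1 = 7.0000.
        Var[R] = 2*n_A*n_B*(2*n_A*n_B - n_A - n_B) / ((n_A+n_B)^2 * (n_A+n_B-1)) = 4320/1584 = 2.7273.
        SD[R] = 1.6514.
Step 4: R = E[R], so z = 0 with no continuity correction.
Step 5: Two-sided p-value via normal approximation = 2*(1 - Phi(|z|)) = 1.000000.
Step 6: alpha = 0.1. fail to reject H0.

R = 7, z = 0.0000, p = 1.000000, fail to reject H0.


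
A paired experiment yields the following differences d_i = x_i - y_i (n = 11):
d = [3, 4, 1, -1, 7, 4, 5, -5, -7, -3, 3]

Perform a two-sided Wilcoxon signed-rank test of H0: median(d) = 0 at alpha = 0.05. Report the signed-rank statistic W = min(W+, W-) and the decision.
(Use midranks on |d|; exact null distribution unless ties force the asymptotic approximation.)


Step 1: Drop any zero differences (none here) and take |d_i|.
|d| = [3, 4, 1, 1, 7, 4, 5, 5, 7, 3, 3]
Step 2: Midrank |d_i| (ties get averaged ranks).
ranks: |3|->4, |4|->6.5, |1|->1.5, |1|->1.5, |7|->10.5, |4|->6.5, |5|->8.5, |5|->8.5, |7|->10.5, |3|->4, |3|->4
Step 3: Attach original signs; sum ranks with positive sign and with negative sign.
W+ = 4 + 6.5 + 1.5 + 10.5 + 6.5 + 8.5 + 4 = 41.5
W- = 1.5 + 8.5 + 10.5 + 4 = 24.5
(Check: W+ + W- = 66 should equal n(n+1)/2 = 66.)
Step 4: Test statistic W = min(W+, W-) = 24.5.
Step 5: Ties in |d|, so use the tie-corrected normal approximation.
        E[W] = n(n+1)/4 = 11*12/4 = 33.
        Tie groups: |d|=1 (t=2), |d|=3 (t=3), |d|=4 (t=2), |d|=5 (t=2), |d|=7 (t=2); sum(t^3 - t) = 48.
        Var[W] = n(n+1)(2n+1)/24 - sum(t^3-t)/48 = 3036/24 - 48/48 = 125.5.
        z = (W - E[W]) / sqrt(Var[W]) = (24.5 - 33) / 11.2027 = -0.7587.
        Two-sided p = 2*Phi(z) = 0.448004.
Step 6: alpha = 0.05. fail to reject H0.

W+ = 41.5, W- = 24.5, W = min = 24.5, p = 0.448004, fail to reject H0.


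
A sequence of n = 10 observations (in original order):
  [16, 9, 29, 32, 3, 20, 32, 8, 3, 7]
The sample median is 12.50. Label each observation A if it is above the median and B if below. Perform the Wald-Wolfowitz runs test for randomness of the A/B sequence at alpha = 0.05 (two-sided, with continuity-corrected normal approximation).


Step 1: Compute median = 12.50; label A = above, B = below.
Labels in order: ABAABAABBB  (n_A = 5, n_B = 5)
Step 2: Count runs R = 6.
Step 3: Under H0 (random ordering), E[R] = 2*n_A*n_B/(n_A+n_B) + 1 = 2*5*5/10 + 1 = 6.0000.
        Var[R] = 2*n_A*n_B*(2*n_A*n_B - n_A - n_B) / ((n_A+n_B)^2 * (n_A+n_B-1)) = 2000/900 = 2.2222.
        SD[R] = 1.4907.
Step 4: R = E[R], so z = 0 with no continuity correction.
Step 5: Two-sided p-value via normal approximation = 2*(1 - Phi(|z|)) = 1.000000.
Step 6: alpha = 0.05. fail to reject H0.

R = 6, z = 0.0000, p = 1.000000, fail to reject H0.


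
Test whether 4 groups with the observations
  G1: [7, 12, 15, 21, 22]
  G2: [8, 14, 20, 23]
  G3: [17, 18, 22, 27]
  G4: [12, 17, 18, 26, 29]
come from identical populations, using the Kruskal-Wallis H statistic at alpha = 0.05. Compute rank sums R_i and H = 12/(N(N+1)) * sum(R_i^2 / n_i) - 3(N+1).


Step 1: Combine all N = 18 observations and assign midranks.
sorted (value, group, rank): (7,G1,1), (8,G2,2), (12,G1,3.5), (12,G4,3.5), (14,G2,5), (15,G1,6), (17,G3,7.5), (17,G4,7.5), (18,G3,9.5), (18,G4,9.5), (20,G2,11), (21,G1,12), (22,G1,13.5), (22,G3,13.5), (23,G2,15), (26,G4,16), (27,G3,17), (29,G4,18)
Step 2: Sum ranks within each group.
R_1 = 36 (n_1 = 5)
R_2 = 33 (n_2 = 4)
R_3 = 47.5 (n_3 = 4)
R_4 = 54.5 (n_4 = 5)
Step 3: H = 12/(N(N+1)) * sum(R_i^2/n_i) - 3(N+1)
     = 12/(18*19) * (36^2/5 + 33^2/4 + 47.5^2/4 + 54.5^2/5) - 3*19
     = 0.035088 * 1689.56 - 57
     = 2.282895.
Step 4: Ties present; correction factor C = 1 - 24/(18^3 - 18) = 0.995872. Corrected H = 2.282895 / 0.995872 = 2.292358.
Step 5: Under H0, H ~ chi^2(3); p-value = 0.513987.
Step 6: alpha = 0.05. fail to reject H0.

H = 2.2924, df = 3, p = 0.513987, fail to reject H0.


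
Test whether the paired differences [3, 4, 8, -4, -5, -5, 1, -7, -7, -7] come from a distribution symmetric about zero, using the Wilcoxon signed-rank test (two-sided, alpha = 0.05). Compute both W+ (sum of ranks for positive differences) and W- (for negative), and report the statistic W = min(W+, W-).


Step 1: Drop any zero differences (none here) and take |d_i|.
|d| = [3, 4, 8, 4, 5, 5, 1, 7, 7, 7]
Step 2: Midrank |d_i| (ties get averaged ranks).
ranks: |3|->2, |4|->3.5, |8|->10, |4|->3.5, |5|->5.5, |5|->5.5, |1|->1, |7|->8, |7|->8, |7|->8
Step 3: Attach original signs; sum ranks with positive sign and with negative sign.
W+ = 2 + 3.5 + 10 + 1 = 16.5
W- = 3.5 + 5.5 + 5.5 + 8 + 8 + 8 = 38.5
(Check: W+ + W- = 55 should equal n(n+1)/2 = 55.)
Step 4: Test statistic W = min(W+, W-) = 16.5.
Step 5: Ties in |d|, so use the tie-corrected normal approximation.
        E[W] = n(n+1)/4 = 10*11/4 = 27.5.
        Tie groups: |d|=4 (t=2), |d|=5 (t=2), |d|=7 (t=3); sum(t^3 - t) = 36.
        Var[W] = n(n+1)(2n+1)/24 - sum(t^3-t)/48 = 2310/24 - 36/48 = 95.5.
        z = (W - E[W]) / sqrt(Var[W]) = (16.5 - 27.5) / 9.7724 = -1.1256.
        Two-sided p = 2*Phi(z) = 0.260327.
Step 6: alpha = 0.05. fail to reject H0.

W+ = 16.5, W- = 38.5, W = min = 16.5, p = 0.260327, fail to reject H0.


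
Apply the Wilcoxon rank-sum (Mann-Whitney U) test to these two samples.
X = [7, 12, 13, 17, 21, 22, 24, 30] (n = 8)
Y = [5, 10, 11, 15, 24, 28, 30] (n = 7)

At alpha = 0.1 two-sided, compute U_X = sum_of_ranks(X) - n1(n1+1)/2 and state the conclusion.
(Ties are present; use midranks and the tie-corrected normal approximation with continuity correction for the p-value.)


Step 1: Combine and sort all 15 observations; assign midranks.
sorted (value, group): (5,Y), (7,X), (10,Y), (11,Y), (12,X), (13,X), (15,Y), (17,X), (21,X), (22,X), (24,X), (24,Y), (28,Y), (30,X), (30,Y)
ranks: 5->1, 7->2, 10->3, 11->4, 12->5, 13->6, 15->7, 17->8, 21->9, 22->10, 24->11.5, 24->11.5, 28->13, 30->14.5, 30->14.5
Step 2: Rank sum for X: R1 = 2 + 5 + 6 + 8 + 9 + 10 + 11.5 + 14.5 = 66.
Step 3: U_X = R1 - n1(n1+1)/2 = 66 - 8*9/2 = 66 - 36 = 30.
       U_Y = n1*n2 - U_X = 56 - 30 = 26.
Step 4: Ties are present, so use the tie-corrected normal approximation (with continuity correction) for the p-value.
Step 5: p-value = 0.861942; compare to alpha = 0.1. fail to reject H0.

U_X = 30, p = 0.861942, fail to reject H0 at alpha = 0.1.


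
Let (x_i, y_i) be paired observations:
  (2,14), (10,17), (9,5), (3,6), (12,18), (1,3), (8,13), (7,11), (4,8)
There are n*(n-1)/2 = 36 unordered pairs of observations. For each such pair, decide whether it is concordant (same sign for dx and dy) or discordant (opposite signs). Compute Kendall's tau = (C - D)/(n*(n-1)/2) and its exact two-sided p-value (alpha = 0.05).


Step 1: Enumerate the 36 unordered pairs (i,j) with i<j and classify each by sign(x_j-x_i) * sign(y_j-y_i).
  (1,2):dx=+8,dy=+3->C; (1,3):dx=+7,dy=-9->D; (1,4):dx=+1,dy=-8->D; (1,5):dx=+10,dy=+4->C
  (1,6):dx=-1,dy=-11->C; (1,7):dx=+6,dy=-1->D; (1,8):dx=+5,dy=-3->D; (1,9):dx=+2,dy=-6->D
  (2,3):dx=-1,dy=-12->C; (2,4):dx=-7,dy=-11->C; (2,5):dx=+2,dy=+1->C; (2,6):dx=-9,dy=-14->C
  (2,7):dx=-2,dy=-4->C; (2,8):dx=-3,dy=-6->C; (2,9):dx=-6,dy=-9->C; (3,4):dx=-6,dy=+1->D
  (3,5):dx=+3,dy=+13->C; (3,6):dx=-8,dy=-2->C; (3,7):dx=-1,dy=+8->D; (3,8):dx=-2,dy=+6->D
  (3,9):dx=-5,dy=+3->D; (4,5):dx=+9,dy=+12->C; (4,6):dx=-2,dy=-3->C; (4,7):dx=+5,dy=+7->C
  (4,8):dx=+4,dy=+5->C; (4,9):dx=+1,dy=+2->C; (5,6):dx=-11,dy=-15->C; (5,7):dx=-4,dy=-5->C
  (5,8):dx=-5,dy=-7->C; (5,9):dx=-8,dy=-10->C; (6,7):dx=+7,dy=+10->C; (6,8):dx=+6,dy=+8->C
  (6,9):dx=+3,dy=+5->C; (7,8):dx=-1,dy=-2->C; (7,9):dx=-4,dy=-5->C; (8,9):dx=-3,dy=-3->C
Step 2: C = 27, D = 9, total pairs = 36.
Step 3: tau = (C - D)/(n(n-1)/2) = (27 - 9)/36 = 0.500000.
Step 4: Exact two-sided p-value (enumerate n! = 362880 permutations of y under H0): p = 0.075176.
Step 5: alpha = 0.05. fail to reject H0.

tau_b = 0.5000 (C=27, D=9), p = 0.075176, fail to reject H0.


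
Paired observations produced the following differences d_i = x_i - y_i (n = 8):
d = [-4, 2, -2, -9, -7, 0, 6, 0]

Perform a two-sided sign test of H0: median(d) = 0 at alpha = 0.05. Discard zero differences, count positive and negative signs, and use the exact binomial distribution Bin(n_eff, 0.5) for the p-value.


Step 1: Discard zero differences. Original n = 8; n_eff = number of nonzero differences = 6.
Nonzero differences (with sign): -4, +2, -2, -9, -7, +6
Step 2: Count signs: positive = 2, negative = 4.
Step 3: Under H0: P(positive) = 0.5, so the number of positives S ~ Bin(6, 0.5).
Step 4: Two-sided exact p-value = sum of Bin(6,0.5) probabilities at or below the observed probability = 0.687500.
Step 5: alpha = 0.05. fail to reject H0.

n_eff = 6, pos = 2, neg = 4, p = 0.687500, fail to reject H0.


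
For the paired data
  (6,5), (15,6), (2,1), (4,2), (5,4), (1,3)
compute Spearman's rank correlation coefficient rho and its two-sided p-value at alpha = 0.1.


Step 1: Rank x and y separately (midranks; no ties here).
rank(x): 6->5, 15->6, 2->2, 4->3, 5->4, 1->1
rank(y): 5->5, 6->6, 1->1, 2->2, 4->4, 3->3
Step 2: d_i = R_x(i) - R_y(i); compute d_i^2.
  (5-5)^2=0, (6-6)^2=0, (2-1)^2=1, (3-2)^2=1, (4-4)^2=0, (1-3)^2=4
sum(d^2) = 6.
Step 3: rho = 1 - 6*6 / (6*(6^2 - 1)) = 1 - 36/210 = 0.828571.
Step 4: Under H0, t = rho * sqrt((n-2)/(1-rho^2)) = 2.9598 ~ t(4).
Step 5: Two-sided p-value from the t-distribution with 4 df = 0.041563.
Step 6: alpha = 0.1. reject H0.

rho = 0.8286, p = 0.041563, reject H0 at alpha = 0.1.


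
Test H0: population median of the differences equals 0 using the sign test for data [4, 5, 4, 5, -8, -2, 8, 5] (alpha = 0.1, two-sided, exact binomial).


Step 1: Discard zero differences. Original n = 8; n_eff = number of nonzero differences = 8.
Nonzero differences (with sign): +4, +5, +4, +5, -8, -2, +8, +5
Step 2: Count signs: positive = 6, negative = 2.
Step 3: Under H0: P(positive) = 0.5, so the number of positives S ~ Bin(8, 0.5).
Step 4: Two-sided exact p-value = sum of Bin(8,0.5) probabilities at or below the observed probability = 0.289062.
Step 5: alpha = 0.1. fail to reject H0.

n_eff = 8, pos = 6, neg = 2, p = 0.289062, fail to reject H0.


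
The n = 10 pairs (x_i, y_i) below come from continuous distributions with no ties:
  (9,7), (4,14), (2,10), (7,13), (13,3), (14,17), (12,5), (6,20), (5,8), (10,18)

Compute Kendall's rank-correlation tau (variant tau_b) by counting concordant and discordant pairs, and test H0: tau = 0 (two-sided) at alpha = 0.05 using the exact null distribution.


Step 1: Enumerate the 45 unordered pairs (i,j) with i<j and classify each by sign(x_j-x_i) * sign(y_j-y_i).
  (1,2):dx=-5,dy=+7->D; (1,3):dx=-7,dy=+3->D; (1,4):dx=-2,dy=+6->D; (1,5):dx=+4,dy=-4->D
  (1,6):dx=+5,dy=+10->C; (1,7):dx=+3,dy=-2->D; (1,8):dx=-3,dy=+13->D; (1,9):dx=-4,dy=+1->D
  (1,10):dx=+1,dy=+11->C; (2,3):dx=-2,dy=-4->C; (2,4):dx=+3,dy=-1->D; (2,5):dx=+9,dy=-11->D
  (2,6):dx=+10,dy=+3->C; (2,7):dx=+8,dy=-9->D; (2,8):dx=+2,dy=+6->C; (2,9):dx=+1,dy=-6->D
  (2,10):dx=+6,dy=+4->C; (3,4):dx=+5,dy=+3->C; (3,5):dx=+11,dy=-7->D; (3,6):dx=+12,dy=+7->C
  (3,7):dx=+10,dy=-5->D; (3,8):dx=+4,dy=+10->C; (3,9):dx=+3,dy=-2->D; (3,10):dx=+8,dy=+8->C
  (4,5):dx=+6,dy=-10->D; (4,6):dx=+7,dy=+4->C; (4,7):dx=+5,dy=-8->D; (4,8):dx=-1,dy=+7->D
  (4,9):dx=-2,dy=-5->C; (4,10):dx=+3,dy=+5->C; (5,6):dx=+1,dy=+14->C; (5,7):dx=-1,dy=+2->D
  (5,8):dx=-7,dy=+17->D; (5,9):dx=-8,dy=+5->D; (5,10):dx=-3,dy=+15->D; (6,7):dx=-2,dy=-12->C
  (6,8):dx=-8,dy=+3->D; (6,9):dx=-9,dy=-9->C; (6,10):dx=-4,dy=+1->D; (7,8):dx=-6,dy=+15->D
  (7,9):dx=-7,dy=+3->D; (7,10):dx=-2,dy=+13->D; (8,9):dx=-1,dy=-12->C; (8,10):dx=+4,dy=-2->D
  (9,10):dx=+5,dy=+10->C
Step 2: C = 18, D = 27, total pairs = 45.
Step 3: tau = (C - D)/(n(n-1)/2) = (18 - 27)/45 = -0.200000.
Step 4: Exact two-sided p-value (enumerate n! = 3628800 permutations of y under H0): p = 0.484313.
Step 5: alpha = 0.05. fail to reject H0.

tau_b = -0.2000 (C=18, D=27), p = 0.484313, fail to reject H0.


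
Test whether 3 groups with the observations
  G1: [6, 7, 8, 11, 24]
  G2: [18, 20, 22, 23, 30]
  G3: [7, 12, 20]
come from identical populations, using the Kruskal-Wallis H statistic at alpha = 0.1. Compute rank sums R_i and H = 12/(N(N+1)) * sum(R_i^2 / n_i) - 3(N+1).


Step 1: Combine all N = 13 observations and assign midranks.
sorted (value, group, rank): (6,G1,1), (7,G1,2.5), (7,G3,2.5), (8,G1,4), (11,G1,5), (12,G3,6), (18,G2,7), (20,G2,8.5), (20,G3,8.5), (22,G2,10), (23,G2,11), (24,G1,12), (30,G2,13)
Step 2: Sum ranks within each group.
R_1 = 24.5 (n_1 = 5)
R_2 = 49.5 (n_2 = 5)
R_3 = 17 (n_3 = 3)
Step 3: H = 12/(N(N+1)) * sum(R_i^2/n_i) - 3(N+1)
     = 12/(13*14) * (24.5^2/5 + 49.5^2/5 + 17^2/3) - 3*14
     = 0.065934 * 706.433 - 42
     = 4.578022.
Step 4: Ties present; correction factor C = 1 - 12/(13^3 - 13) = 0.994505. Corrected H = 4.578022 / 0.994505 = 4.603315.
Step 5: Under H0, H ~ chi^2(2); p-value = 0.100093.
Step 6: alpha = 0.1. fail to reject H0.

H = 4.6033, df = 2, p = 0.100093, fail to reject H0.


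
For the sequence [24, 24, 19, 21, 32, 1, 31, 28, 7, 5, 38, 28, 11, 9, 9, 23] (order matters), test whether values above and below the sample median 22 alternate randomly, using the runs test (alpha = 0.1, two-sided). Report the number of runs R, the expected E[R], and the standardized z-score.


Step 1: Compute median = 22; label A = above, B = below.
Labels in order: AABBABAABBAABBBA  (n_A = 8, n_B = 8)
Step 2: Count runs R = 9.
Step 3: Under H0 (random ordering), E[R] = 2*n_A*n_B/(n_A+n_B) + 1 = 2*8*8/16 + 1 = 9.0000.
        Var[R] = 2*n_A*n_B*(2*n_A*n_B - n_A - n_B) / ((n_A+n_B)^2 * (n_A+n_B-1)) = 14336/3840 = 3.7333.
        SD[R] = 1.9322.
Step 4: R = E[R], so z = 0 with no continuity correction.
Step 5: Two-sided p-value via normal approximation = 2*(1 - Phi(|z|)) = 1.000000.
Step 6: alpha = 0.1. fail to reject H0.

R = 9, z = 0.0000, p = 1.000000, fail to reject H0.


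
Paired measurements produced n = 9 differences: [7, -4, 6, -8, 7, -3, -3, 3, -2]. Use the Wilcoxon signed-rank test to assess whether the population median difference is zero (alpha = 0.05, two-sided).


Step 1: Drop any zero differences (none here) and take |d_i|.
|d| = [7, 4, 6, 8, 7, 3, 3, 3, 2]
Step 2: Midrank |d_i| (ties get averaged ranks).
ranks: |7|->7.5, |4|->5, |6|->6, |8|->9, |7|->7.5, |3|->3, |3|->3, |3|->3, |2|->1
Step 3: Attach original signs; sum ranks with positive sign and with negative sign.
W+ = 7.5 + 6 + 7.5 + 3 = 24
W- = 5 + 9 + 3 + 3 + 1 = 21
(Check: W+ + W- = 45 should equal n(n+1)/2 = 45.)
Step 4: Test statistic W = min(W+, W-) = 21.
Step 5: Ties in |d|, so use the tie-corrected normal approximation.
        E[W] = n(n+1)/4 = 9*10/4 = 22.5.
        Tie groups: |d|=3 (t=3), |d|=7 (t=2); sum(t^3 - t) = 30.
        Var[W] = n(n+1)(2n+1)/24 - sum(t^3-t)/48 = 1710/24 - 30/48 = 70.625.
        z = (W - E[W]) / sqrt(Var[W]) = (21 - 22.5) / 8.4039 = -0.1785.
        Two-sided p = 2*Phi(z) = 0.858339.
Step 6: alpha = 0.05. fail to reject H0.

W+ = 24, W- = 21, W = min = 21, p = 0.858339, fail to reject H0.


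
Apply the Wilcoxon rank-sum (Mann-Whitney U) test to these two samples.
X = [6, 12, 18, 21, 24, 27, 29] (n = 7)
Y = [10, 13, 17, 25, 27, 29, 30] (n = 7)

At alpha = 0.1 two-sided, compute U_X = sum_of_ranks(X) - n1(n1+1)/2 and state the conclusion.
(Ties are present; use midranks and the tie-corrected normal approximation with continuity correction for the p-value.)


Step 1: Combine and sort all 14 observations; assign midranks.
sorted (value, group): (6,X), (10,Y), (12,X), (13,Y), (17,Y), (18,X), (21,X), (24,X), (25,Y), (27,X), (27,Y), (29,X), (29,Y), (30,Y)
ranks: 6->1, 10->2, 12->3, 13->4, 17->5, 18->6, 21->7, 24->8, 25->9, 27->10.5, 27->10.5, 29->12.5, 29->12.5, 30->14
Step 2: Rank sum for X: R1 = 1 + 3 + 6 + 7 + 8 + 10.5 + 12.5 = 48.
Step 3: U_X = R1 - n1(n1+1)/2 = 48 - 7*8/2 = 48 - 28 = 20.
       U_Y = n1*n2 - U_X = 49 - 20 = 29.
Step 4: Ties are present, so use the tie-corrected normal approximation (with continuity correction) for the p-value.
Step 5: p-value = 0.608491; compare to alpha = 0.1. fail to reject H0.

U_X = 20, p = 0.608491, fail to reject H0 at alpha = 0.1.


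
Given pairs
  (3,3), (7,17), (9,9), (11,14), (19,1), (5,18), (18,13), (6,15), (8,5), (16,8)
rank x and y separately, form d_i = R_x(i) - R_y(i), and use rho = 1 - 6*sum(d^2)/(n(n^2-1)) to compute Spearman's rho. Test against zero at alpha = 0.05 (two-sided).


Step 1: Rank x and y separately (midranks; no ties here).
rank(x): 3->1, 7->4, 9->6, 11->7, 19->10, 5->2, 18->9, 6->3, 8->5, 16->8
rank(y): 3->2, 17->9, 9->5, 14->7, 1->1, 18->10, 13->6, 15->8, 5->3, 8->4
Step 2: d_i = R_x(i) - R_y(i); compute d_i^2.
  (1-2)^2=1, (4-9)^2=25, (6-5)^2=1, (7-7)^2=0, (10-1)^2=81, (2-10)^2=64, (9-6)^2=9, (3-8)^2=25, (5-3)^2=4, (8-4)^2=16
sum(d^2) = 226.
Step 3: rho = 1 - 6*226 / (10*(10^2 - 1)) = 1 - 1356/990 = -0.369697.
Step 4: Under H0, t = rho * sqrt((n-2)/(1-rho^2)) = -1.1254 ~ t(8).
Step 5: Two-sided p-value from the t-distribution with 8 df = 0.293050.
Step 6: alpha = 0.05. fail to reject H0.

rho = -0.3697, p = 0.293050, fail to reject H0 at alpha = 0.05.


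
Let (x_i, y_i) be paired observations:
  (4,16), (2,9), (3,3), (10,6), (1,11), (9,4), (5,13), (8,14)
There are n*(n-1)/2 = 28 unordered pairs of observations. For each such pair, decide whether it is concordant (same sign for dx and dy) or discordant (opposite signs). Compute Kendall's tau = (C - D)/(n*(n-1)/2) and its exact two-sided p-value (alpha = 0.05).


Step 1: Enumerate the 28 unordered pairs (i,j) with i<j and classify each by sign(x_j-x_i) * sign(y_j-y_i).
  (1,2):dx=-2,dy=-7->C; (1,3):dx=-1,dy=-13->C; (1,4):dx=+6,dy=-10->D; (1,5):dx=-3,dy=-5->C
  (1,6):dx=+5,dy=-12->D; (1,7):dx=+1,dy=-3->D; (1,8):dx=+4,dy=-2->D; (2,3):dx=+1,dy=-6->D
  (2,4):dx=+8,dy=-3->D; (2,5):dx=-1,dy=+2->D; (2,6):dx=+7,dy=-5->D; (2,7):dx=+3,dy=+4->C
  (2,8):dx=+6,dy=+5->C; (3,4):dx=+7,dy=+3->C; (3,5):dx=-2,dy=+8->D; (3,6):dx=+6,dy=+1->C
  (3,7):dx=+2,dy=+10->C; (3,8):dx=+5,dy=+11->C; (4,5):dx=-9,dy=+5->D; (4,6):dx=-1,dy=-2->C
  (4,7):dx=-5,dy=+7->D; (4,8):dx=-2,dy=+8->D; (5,6):dx=+8,dy=-7->D; (5,7):dx=+4,dy=+2->C
  (5,8):dx=+7,dy=+3->C; (6,7):dx=-4,dy=+9->D; (6,8):dx=-1,dy=+10->D; (7,8):dx=+3,dy=+1->C
Step 2: C = 13, D = 15, total pairs = 28.
Step 3: tau = (C - D)/(n(n-1)/2) = (13 - 15)/28 = -0.071429.
Step 4: Exact two-sided p-value (enumerate n! = 40320 permutations of y under H0): p = 0.904861.
Step 5: alpha = 0.05. fail to reject H0.

tau_b = -0.0714 (C=13, D=15), p = 0.904861, fail to reject H0.


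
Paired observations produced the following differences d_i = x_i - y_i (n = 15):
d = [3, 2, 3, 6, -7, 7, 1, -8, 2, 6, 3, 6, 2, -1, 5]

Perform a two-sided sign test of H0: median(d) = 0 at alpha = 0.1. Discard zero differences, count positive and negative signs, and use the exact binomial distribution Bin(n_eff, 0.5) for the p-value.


Step 1: Discard zero differences. Original n = 15; n_eff = number of nonzero differences = 15.
Nonzero differences (with sign): +3, +2, +3, +6, -7, +7, +1, -8, +2, +6, +3, +6, +2, -1, +5
Step 2: Count signs: positive = 12, negative = 3.
Step 3: Under H0: P(positive) = 0.5, so the number of positives S ~ Bin(15, 0.5).
Step 4: Two-sided exact p-value = sum of Bin(15,0.5) probabilities at or below the observed probability = 0.035156.
Step 5: alpha = 0.1. reject H0.

n_eff = 15, pos = 12, neg = 3, p = 0.035156, reject H0.


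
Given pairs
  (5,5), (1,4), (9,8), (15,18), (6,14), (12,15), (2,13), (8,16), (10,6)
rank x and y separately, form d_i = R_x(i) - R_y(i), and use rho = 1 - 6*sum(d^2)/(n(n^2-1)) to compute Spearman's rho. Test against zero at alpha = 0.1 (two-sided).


Step 1: Rank x and y separately (midranks; no ties here).
rank(x): 5->3, 1->1, 9->6, 15->9, 6->4, 12->8, 2->2, 8->5, 10->7
rank(y): 5->2, 4->1, 8->4, 18->9, 14->6, 15->7, 13->5, 16->8, 6->3
Step 2: d_i = R_x(i) - R_y(i); compute d_i^2.
  (3-2)^2=1, (1-1)^2=0, (6-4)^2=4, (9-9)^2=0, (4-6)^2=4, (8-7)^2=1, (2-5)^2=9, (5-8)^2=9, (7-3)^2=16
sum(d^2) = 44.
Step 3: rho = 1 - 6*44 / (9*(9^2 - 1)) = 1 - 264/720 = 0.633333.
Step 4: Under H0, t = rho * sqrt((n-2)/(1-rho^2)) = 2.1653 ~ t(7).
Step 5: Two-sided p-value from the t-distribution with 7 df = 0.067086.
Step 6: alpha = 0.1. reject H0.

rho = 0.6333, p = 0.067086, reject H0 at alpha = 0.1.


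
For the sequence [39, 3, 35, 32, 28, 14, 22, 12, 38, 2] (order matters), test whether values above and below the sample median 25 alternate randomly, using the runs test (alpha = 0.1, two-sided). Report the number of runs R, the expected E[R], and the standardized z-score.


Step 1: Compute median = 25; label A = above, B = below.
Labels in order: ABAAABBBAB  (n_A = 5, n_B = 5)
Step 2: Count runs R = 6.
Step 3: Under H0 (random ordering), E[R] = 2*n_A*n_B/(n_A+n_B) + 1 = 2*5*5/10 + 1 = 6.0000.
        Var[R] = 2*n_A*n_B*(2*n_A*n_B - n_A - n_B) / ((n_A+n_B)^2 * (n_A+n_B-1)) = 2000/900 = 2.2222.
        SD[R] = 1.4907.
Step 4: R = E[R], so z = 0 with no continuity correction.
Step 5: Two-sided p-value via normal approximation = 2*(1 - Phi(|z|)) = 1.000000.
Step 6: alpha = 0.1. fail to reject H0.

R = 6, z = 0.0000, p = 1.000000, fail to reject H0.


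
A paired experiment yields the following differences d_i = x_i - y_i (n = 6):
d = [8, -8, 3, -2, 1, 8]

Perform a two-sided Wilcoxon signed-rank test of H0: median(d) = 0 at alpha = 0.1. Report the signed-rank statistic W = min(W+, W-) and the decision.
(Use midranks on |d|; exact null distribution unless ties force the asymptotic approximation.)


Step 1: Drop any zero differences (none here) and take |d_i|.
|d| = [8, 8, 3, 2, 1, 8]
Step 2: Midrank |d_i| (ties get averaged ranks).
ranks: |8|->5, |8|->5, |3|->3, |2|->2, |1|->1, |8|->5
Step 3: Attach original signs; sum ranks with positive sign and with negative sign.
W+ = 5 + 3 + 1 + 5 = 14
W- = 5 + 2 = 7
(Check: W+ + W- = 21 should equal n(n+1)/2 = 21.)
Step 4: Test statistic W = min(W+, W-) = 7.
Step 5: Ties in |d|, so use the tie-corrected normal approximation.
        E[W] = n(n+1)/4 = 6*7/4 = 10.5.
        Tie groups: |d|=8 (t=3); sum(t^3 - t) = 24.
        Var[W] = n(n+1)(2n+1)/24 - sum(t^3-t)/48 = 546/24 - 24/48 = 22.25.
        z = (W - E[W]) / sqrt(Var[W]) = (7 - 10.5) / 4.7170 = -0.7420.
        Two-sided p = 2*Phi(z) = 0.458088.
Step 6: alpha = 0.1. fail to reject H0.

W+ = 14, W- = 7, W = min = 7, p = 0.458088, fail to reject H0.


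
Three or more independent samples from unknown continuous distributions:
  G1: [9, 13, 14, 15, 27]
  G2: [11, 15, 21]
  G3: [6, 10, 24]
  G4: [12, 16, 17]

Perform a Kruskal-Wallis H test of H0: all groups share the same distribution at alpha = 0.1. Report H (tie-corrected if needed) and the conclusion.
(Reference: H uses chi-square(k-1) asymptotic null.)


Step 1: Combine all N = 14 observations and assign midranks.
sorted (value, group, rank): (6,G3,1), (9,G1,2), (10,G3,3), (11,G2,4), (12,G4,5), (13,G1,6), (14,G1,7), (15,G1,8.5), (15,G2,8.5), (16,G4,10), (17,G4,11), (21,G2,12), (24,G3,13), (27,G1,14)
Step 2: Sum ranks within each group.
R_1 = 37.5 (n_1 = 5)
R_2 = 24.5 (n_2 = 3)
R_3 = 17 (n_3 = 3)
R_4 = 26 (n_4 = 3)
Step 3: H = 12/(N(N+1)) * sum(R_i^2/n_i) - 3(N+1)
     = 12/(14*15) * (37.5^2/5 + 24.5^2/3 + 17^2/3 + 26^2/3) - 3*15
     = 0.057143 * 803 - 45
     = 0.885714.
Step 4: Ties present; correction factor C = 1 - 6/(14^3 - 14) = 0.997802. Corrected H = 0.885714 / 0.997802 = 0.887665.
Step 5: Under H0, H ~ chi^2(3); p-value = 0.828403.
Step 6: alpha = 0.1. fail to reject H0.

H = 0.8877, df = 3, p = 0.828403, fail to reject H0.


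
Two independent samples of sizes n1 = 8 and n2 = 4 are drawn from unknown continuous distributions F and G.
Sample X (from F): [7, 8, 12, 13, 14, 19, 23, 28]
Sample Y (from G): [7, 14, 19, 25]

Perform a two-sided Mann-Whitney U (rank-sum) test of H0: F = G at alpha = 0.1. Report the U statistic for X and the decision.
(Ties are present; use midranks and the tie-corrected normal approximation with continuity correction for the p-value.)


Step 1: Combine and sort all 12 observations; assign midranks.
sorted (value, group): (7,X), (7,Y), (8,X), (12,X), (13,X), (14,X), (14,Y), (19,X), (19,Y), (23,X), (25,Y), (28,X)
ranks: 7->1.5, 7->1.5, 8->3, 12->4, 13->5, 14->6.5, 14->6.5, 19->8.5, 19->8.5, 23->10, 25->11, 28->12
Step 2: Rank sum for X: R1 = 1.5 + 3 + 4 + 5 + 6.5 + 8.5 + 10 + 12 = 50.5.
Step 3: U_X = R1 - n1(n1+1)/2 = 50.5 - 8*9/2 = 50.5 - 36 = 14.5.
       U_Y = n1*n2 - U_X = 32 - 14.5 = 17.5.
Step 4: Ties are present, so use the tie-corrected normal approximation (with continuity correction) for the p-value.
Step 5: p-value = 0.864429; compare to alpha = 0.1. fail to reject H0.

U_X = 14.5, p = 0.864429, fail to reject H0 at alpha = 0.1.


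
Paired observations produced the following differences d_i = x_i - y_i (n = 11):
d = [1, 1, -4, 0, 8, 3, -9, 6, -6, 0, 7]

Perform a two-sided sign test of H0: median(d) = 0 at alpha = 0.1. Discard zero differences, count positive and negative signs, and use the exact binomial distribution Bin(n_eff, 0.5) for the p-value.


Step 1: Discard zero differences. Original n = 11; n_eff = number of nonzero differences = 9.
Nonzero differences (with sign): +1, +1, -4, +8, +3, -9, +6, -6, +7
Step 2: Count signs: positive = 6, negative = 3.
Step 3: Under H0: P(positive) = 0.5, so the number of positives S ~ Bin(9, 0.5).
Step 4: Two-sided exact p-value = sum of Bin(9,0.5) probabilities at or below the observed probability = 0.507812.
Step 5: alpha = 0.1. fail to reject H0.

n_eff = 9, pos = 6, neg = 3, p = 0.507812, fail to reject H0.


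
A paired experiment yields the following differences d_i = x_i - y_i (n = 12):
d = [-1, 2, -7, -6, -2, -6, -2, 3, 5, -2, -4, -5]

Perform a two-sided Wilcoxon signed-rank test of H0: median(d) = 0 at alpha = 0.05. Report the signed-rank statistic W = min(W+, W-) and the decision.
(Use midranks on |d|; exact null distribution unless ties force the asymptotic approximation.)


Step 1: Drop any zero differences (none here) and take |d_i|.
|d| = [1, 2, 7, 6, 2, 6, 2, 3, 5, 2, 4, 5]
Step 2: Midrank |d_i| (ties get averaged ranks).
ranks: |1|->1, |2|->3.5, |7|->12, |6|->10.5, |2|->3.5, |6|->10.5, |2|->3.5, |3|->6, |5|->8.5, |2|->3.5, |4|->7, |5|->8.5
Step 3: Attach original signs; sum ranks with positive sign and with negative sign.
W+ = 3.5 + 6 + 8.5 = 18
W- = 1 + 12 + 10.5 + 3.5 + 10.5 + 3.5 + 3.5 + 7 + 8.5 = 60
(Check: W+ + W- = 78 should equal n(n+1)/2 = 78.)
Step 4: Test statistic W = min(W+, W-) = 18.
Step 5: Ties in |d|, so use the tie-corrected normal approximation.
        E[W] = n(n+1)/4 = 12*13/4 = 39.
        Tie groups: |d|=2 (t=4), |d|=5 (t=2), |d|=6 (t=2); sum(t^3 - t) = 72.
        Var[W] = n(n+1)(2n+1)/24 - sum(t^3-t)/48 = 3900/24 - 72/48 = 161.
        z = (W - E[W]) / sqrt(Var[W]) = (18 - 39) / 12.6886 = -1.6550.
        Two-sided p = 2*Phi(z) = 0.097918.
Step 6: alpha = 0.05. fail to reject H0.

W+ = 18, W- = 60, W = min = 18, p = 0.097918, fail to reject H0.


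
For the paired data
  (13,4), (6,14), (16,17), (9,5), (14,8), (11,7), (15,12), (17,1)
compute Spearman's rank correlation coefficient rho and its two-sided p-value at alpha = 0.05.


Step 1: Rank x and y separately (midranks; no ties here).
rank(x): 13->4, 6->1, 16->7, 9->2, 14->5, 11->3, 15->6, 17->8
rank(y): 4->2, 14->7, 17->8, 5->3, 8->5, 7->4, 12->6, 1->1
Step 2: d_i = R_x(i) - R_y(i); compute d_i^2.
  (4-2)^2=4, (1-7)^2=36, (7-8)^2=1, (2-3)^2=1, (5-5)^2=0, (3-4)^2=1, (6-6)^2=0, (8-1)^2=49
sum(d^2) = 92.
Step 3: rho = 1 - 6*92 / (8*(8^2 - 1)) = 1 - 552/504 = -0.095238.
Step 4: Under H0, t = rho * sqrt((n-2)/(1-rho^2)) = -0.2343 ~ t(6).
Step 5: Two-sided p-value from the t-distribution with 6 df = 0.822505.
Step 6: alpha = 0.05. fail to reject H0.

rho = -0.0952, p = 0.822505, fail to reject H0 at alpha = 0.05.


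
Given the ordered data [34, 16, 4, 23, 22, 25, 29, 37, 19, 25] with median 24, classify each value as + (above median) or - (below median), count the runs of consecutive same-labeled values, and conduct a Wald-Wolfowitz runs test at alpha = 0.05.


Step 1: Compute median = 24; label A = above, B = below.
Labels in order: ABBBBAAABA  (n_A = 5, n_B = 5)
Step 2: Count runs R = 5.
Step 3: Under H0 (random ordering), E[R] = 2*n_A*n_B/(n_A+n_B) + 1 = 2*5*5/10 + 1 = 6.0000.
        Var[R] = 2*n_A*n_B*(2*n_A*n_B - n_A - n_B) / ((n_A+n_B)^2 * (n_A+n_B-1)) = 2000/900 = 2.2222.
        SD[R] = 1.4907.
Step 4: Continuity-corrected z = (R + 0.5 - E[R]) / SD[R] = (5 + 0.5 - 6.0000) / 1.4907 = -0.3354.
Step 5: Two-sided p-value via normal approximation = 2*(1 - Phi(|z|)) = 0.737316.
Step 6: alpha = 0.05. fail to reject H0.

R = 5, z = -0.3354, p = 0.737316, fail to reject H0.


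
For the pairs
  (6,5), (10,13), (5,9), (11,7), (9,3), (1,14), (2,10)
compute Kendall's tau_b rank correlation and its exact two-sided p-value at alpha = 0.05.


Step 1: Enumerate the 21 unordered pairs (i,j) with i<j and classify each by sign(x_j-x_i) * sign(y_j-y_i).
  (1,2):dx=+4,dy=+8->C; (1,3):dx=-1,dy=+4->D; (1,4):dx=+5,dy=+2->C; (1,5):dx=+3,dy=-2->D
  (1,6):dx=-5,dy=+9->D; (1,7):dx=-4,dy=+5->D; (2,3):dx=-5,dy=-4->C; (2,4):dx=+1,dy=-6->D
  (2,5):dx=-1,dy=-10->C; (2,6):dx=-9,dy=+1->D; (2,7):dx=-8,dy=-3->C; (3,4):dx=+6,dy=-2->D
  (3,5):dx=+4,dy=-6->D; (3,6):dx=-4,dy=+5->D; (3,7):dx=-3,dy=+1->D; (4,5):dx=-2,dy=-4->C
  (4,6):dx=-10,dy=+7->D; (4,7):dx=-9,dy=+3->D; (5,6):dx=-8,dy=+11->D; (5,7):dx=-7,dy=+7->D
  (6,7):dx=+1,dy=-4->D
Step 2: C = 6, D = 15, total pairs = 21.
Step 3: tau = (C - D)/(n(n-1)/2) = (6 - 15)/21 = -0.428571.
Step 4: Exact two-sided p-value (enumerate n! = 5040 permutations of y under H0): p = 0.238889.
Step 5: alpha = 0.05. fail to reject H0.

tau_b = -0.4286 (C=6, D=15), p = 0.238889, fail to reject H0.


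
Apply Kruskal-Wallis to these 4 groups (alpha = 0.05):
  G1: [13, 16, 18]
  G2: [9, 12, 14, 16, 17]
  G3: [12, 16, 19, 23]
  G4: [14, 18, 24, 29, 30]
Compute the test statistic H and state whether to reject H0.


Step 1: Combine all N = 17 observations and assign midranks.
sorted (value, group, rank): (9,G2,1), (12,G2,2.5), (12,G3,2.5), (13,G1,4), (14,G2,5.5), (14,G4,5.5), (16,G1,8), (16,G2,8), (16,G3,8), (17,G2,10), (18,G1,11.5), (18,G4,11.5), (19,G3,13), (23,G3,14), (24,G4,15), (29,G4,16), (30,G4,17)
Step 2: Sum ranks within each group.
R_1 = 23.5 (n_1 = 3)
R_2 = 27 (n_2 = 5)
R_3 = 37.5 (n_3 = 4)
R_4 = 65 (n_4 = 5)
Step 3: H = 12/(N(N+1)) * sum(R_i^2/n_i) - 3(N+1)
     = 12/(17*18) * (23.5^2/3 + 27^2/5 + 37.5^2/4 + 65^2/5) - 3*18
     = 0.039216 * 1526.45 - 54
     = 5.860621.
Step 4: Ties present; correction factor C = 1 - 42/(17^3 - 17) = 0.991422. Corrected H = 5.860621 / 0.991422 = 5.911331.
Step 5: Under H0, H ~ chi^2(3); p-value = 0.116005.
Step 6: alpha = 0.05. fail to reject H0.

H = 5.9113, df = 3, p = 0.116005, fail to reject H0.


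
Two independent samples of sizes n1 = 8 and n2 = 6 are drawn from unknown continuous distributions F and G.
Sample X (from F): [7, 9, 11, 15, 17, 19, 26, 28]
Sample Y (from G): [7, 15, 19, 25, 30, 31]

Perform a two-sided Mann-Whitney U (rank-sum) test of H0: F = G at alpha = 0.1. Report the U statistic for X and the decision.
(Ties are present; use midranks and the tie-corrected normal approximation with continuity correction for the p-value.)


Step 1: Combine and sort all 14 observations; assign midranks.
sorted (value, group): (7,X), (7,Y), (9,X), (11,X), (15,X), (15,Y), (17,X), (19,X), (19,Y), (25,Y), (26,X), (28,X), (30,Y), (31,Y)
ranks: 7->1.5, 7->1.5, 9->3, 11->4, 15->5.5, 15->5.5, 17->7, 19->8.5, 19->8.5, 25->10, 26->11, 28->12, 30->13, 31->14
Step 2: Rank sum for X: R1 = 1.5 + 3 + 4 + 5.5 + 7 + 8.5 + 11 + 12 = 52.5.
Step 3: U_X = R1 - n1(n1+1)/2 = 52.5 - 8*9/2 = 52.5 - 36 = 16.5.
       U_Y = n1*n2 - U_X = 48 - 16.5 = 31.5.
Step 4: Ties are present, so use the tie-corrected normal approximation (with continuity correction) for the p-value.
Step 5: p-value = 0.364571; compare to alpha = 0.1. fail to reject H0.

U_X = 16.5, p = 0.364571, fail to reject H0 at alpha = 0.1.


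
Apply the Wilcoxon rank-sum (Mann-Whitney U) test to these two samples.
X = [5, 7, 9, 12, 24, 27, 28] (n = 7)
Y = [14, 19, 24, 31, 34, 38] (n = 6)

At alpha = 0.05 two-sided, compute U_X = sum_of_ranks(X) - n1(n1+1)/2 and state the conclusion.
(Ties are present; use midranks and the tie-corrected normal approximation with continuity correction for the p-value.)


Step 1: Combine and sort all 13 observations; assign midranks.
sorted (value, group): (5,X), (7,X), (9,X), (12,X), (14,Y), (19,Y), (24,X), (24,Y), (27,X), (28,X), (31,Y), (34,Y), (38,Y)
ranks: 5->1, 7->2, 9->3, 12->4, 14->5, 19->6, 24->7.5, 24->7.5, 27->9, 28->10, 31->11, 34->12, 38->13
Step 2: Rank sum for X: R1 = 1 + 2 + 3 + 4 + 7.5 + 9 + 10 = 36.5.
Step 3: U_X = R1 - n1(n1+1)/2 = 36.5 - 7*8/2 = 36.5 - 28 = 8.5.
       U_Y = n1*n2 - U_X = 42 - 8.5 = 33.5.
Step 4: Ties are present, so use the tie-corrected normal approximation (with continuity correction) for the p-value.
Step 5: p-value = 0.086044; compare to alpha = 0.05. fail to reject H0.

U_X = 8.5, p = 0.086044, fail to reject H0 at alpha = 0.05.
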